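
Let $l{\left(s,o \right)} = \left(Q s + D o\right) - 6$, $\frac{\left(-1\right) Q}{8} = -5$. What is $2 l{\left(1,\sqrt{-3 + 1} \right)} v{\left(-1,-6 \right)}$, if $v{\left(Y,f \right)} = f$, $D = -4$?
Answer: $-408 + 48 i \sqrt{2} \approx -408.0 + 67.882 i$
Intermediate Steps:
$Q = 40$ ($Q = \left(-8\right) \left(-5\right) = 40$)
$l{\left(s,o \right)} = -6 - 4 o + 40 s$ ($l{\left(s,o \right)} = \left(40 s - 4 o\right) - 6 = \left(- 4 o + 40 s\right) - 6 = -6 - 4 o + 40 s$)
$2 l{\left(1,\sqrt{-3 + 1} \right)} v{\left(-1,-6 \right)} = 2 \left(-6 - 4 \sqrt{-3 + 1} + 40 \cdot 1\right) \left(-6\right) = 2 \left(-6 - 4 \sqrt{-2} + 40\right) \left(-6\right) = 2 \left(-6 - 4 i \sqrt{2} + 40\right) \left(-6\right) = 2 \left(34 - 4 i \sqrt{2}\right) \left(-6\right) = \left(68 - 8 i \sqrt{2}\right) \left(-6\right) = -408 + 48 i \sqrt{2}$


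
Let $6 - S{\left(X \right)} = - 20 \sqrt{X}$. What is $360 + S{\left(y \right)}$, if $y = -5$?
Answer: $366 + 20 i \sqrt{5} \approx 366.0 + 44.721 i$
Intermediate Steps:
$S{\left(X \right)} = 6 + 20 \sqrt{X}$ ($S{\left(X \right)} = 6 - - 20 \sqrt{X} = 6 + 20 \sqrt{X}$)
$360 + S{\left(y \right)} = 360 + \left(6 + 20 \sqrt{-5}\right) = 360 + \left(6 + 20 i \sqrt{5}\right) = 366 + 20 i \sqrt{5}$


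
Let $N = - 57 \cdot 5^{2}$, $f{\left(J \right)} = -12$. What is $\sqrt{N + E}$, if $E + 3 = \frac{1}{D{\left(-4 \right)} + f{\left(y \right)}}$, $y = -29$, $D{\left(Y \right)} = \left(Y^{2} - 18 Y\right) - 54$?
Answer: $\frac{i \sqrt{691130}}{22} \approx 37.788 i$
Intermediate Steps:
$D{\left(Y \right)} = -54 + Y^{2} - 18 Y$
$E = - \frac{65}{22}$ ($E = -3 + \frac{1}{\left(-54 + \left(-4\right)^{2} - -72\right) - 12} = -3 + \frac{1}{\left(-54 + 16 + 72\right) - 12} = -3 + \frac{1}{34 - 12} = -3 + \frac{1}{22} = - \frac{65}{22} \approx -2.9545$)
$N = -1425$ ($N = \left(-57\right) 25 = -1425$)
$\sqrt{N + E} = \sqrt{-1425 - \frac{65}{22}} = \sqrt{- \frac{31415}{22}} = \frac{i \sqrt{691130}}{22}$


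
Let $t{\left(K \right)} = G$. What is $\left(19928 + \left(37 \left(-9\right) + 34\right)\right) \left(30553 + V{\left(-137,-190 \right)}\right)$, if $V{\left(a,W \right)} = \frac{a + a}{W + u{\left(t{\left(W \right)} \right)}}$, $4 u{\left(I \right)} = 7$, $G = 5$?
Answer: $\frac{150538105215}{251} \approx 5.9975 \cdot 10^{8}$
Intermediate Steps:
$t{\left(K \right)} = 5$
$u{\left(I \right)} = \frac{7}{4}$ ($u{\left(I \right)} = \frac{1}{4} \cdot 7 = \frac{7}{4}$)
$V{\left(a,W \right)} = \frac{2 a}{\frac{7}{4} + W}$ ($V{\left(a,W \right)} = \frac{a + a}{W + \frac{7}{4}} = \frac{2 a}{\frac{7}{4} + W}$)
$\left(19928 + \left(37 \left(-9\right) + 34\right)\right) \left(30553 + V{\left(-137,-190 \right)}\right) = \left(19928 + \left(37 \left(-9\right) + 34\right)\right) \left(30553 + 8 \left(-137\right) \frac{1}{7 + 4 \left(-190\right)}\right) = \left(19928 + \left(-333 + 34\right)\right) \left(30553 + 8 \left(-137\right) \frac{1}{7 - 760}\right) = \left(19928 - 299\right) \left(30553 + 8 \left(-137\right) \frac{1}{-753}\right) = 19629 \left(30553 + 8 \left(-137\right) \left(- \frac{1}{753}\right)\right) = 19629 \left(30553 + \frac{1096}{753}\right) = 19629 \cdot \frac{23007505}{753} = \frac{150538105215}{251}$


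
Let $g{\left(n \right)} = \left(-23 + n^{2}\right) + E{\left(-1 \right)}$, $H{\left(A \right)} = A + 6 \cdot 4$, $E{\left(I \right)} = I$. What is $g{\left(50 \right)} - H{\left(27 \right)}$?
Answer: $2425$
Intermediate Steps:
$H{\left(A \right)} = 24 + A$ ($H{\left(A \right)} = A + 24 = 24 + A$)
$g{\left(n \right)} = -24 + n^{2}$ ($g{\left(n \right)} = \left(-23 + n^{2}\right) - 1 = -24 + n^{2}$)
$g{\left(50 \right)} - H{\left(27 \right)} = \left(-24 + 50^{2}\right) - \left(24 + 27\right) = \left(-24 + 2500\right) - 51 = 2476 - 51 = 2425$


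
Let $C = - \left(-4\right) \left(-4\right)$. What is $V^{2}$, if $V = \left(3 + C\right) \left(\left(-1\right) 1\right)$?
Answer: $169$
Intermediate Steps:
$C = -16$ ($C = \left(-1\right) 16 = -16$)
$V = 13$ ($V = \left(3 - 16\right) \left(\left(-1\right) 1\right) = \left(-13\right) \left(-1\right) = 13$)
$V^{2} = 13^{2} = 169$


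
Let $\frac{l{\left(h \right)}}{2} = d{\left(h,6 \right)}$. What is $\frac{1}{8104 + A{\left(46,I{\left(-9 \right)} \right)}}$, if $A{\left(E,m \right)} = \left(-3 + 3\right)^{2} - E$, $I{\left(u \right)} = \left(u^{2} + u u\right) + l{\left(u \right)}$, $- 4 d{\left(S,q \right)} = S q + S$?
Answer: $\frac{1}{8058} \approx 0.0001241$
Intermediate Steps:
$d{\left(S,q \right)} = - \frac{S}{4} - \frac{S q}{4}$ ($d{\left(S,q \right)} = - \frac{S q + S}{4} = - \frac{S + S q}{4} = - \frac{S}{4} - \frac{S q}{4}$)
$l{\left(h \right)} = - \frac{7 h}{2}$ ($l{\left(h \right)} = 2 \left(- \frac{h \left(1 + 6\right)}{4}\right) = 2 \left(\left(- \frac{1}{4}\right) h 7\right) = 2 \left(- \frac{7 h}{4}\right) = - \frac{7 h}{2}$)
$I{\left(u \right)} = 2 u^{2} - \frac{7 u}{2}$ ($I{\left(u \right)} = \left(u^{2} + u u\right) - \frac{7 u}{2} = \left(u^{2} + u^{2}\right) - \frac{7 u}{2} = 2 u^{2} - \frac{7 u}{2}$)
$A{\left(E,m \right)} = - E$ ($A{\left(E,m \right)} = 0^{2} - E = 0 - E = - E$)
$\frac{1}{8104 + A{\left(46,I{\left(-9 \right)} \right)}} = \frac{1}{8104 - 46} = \frac{1}{8058}$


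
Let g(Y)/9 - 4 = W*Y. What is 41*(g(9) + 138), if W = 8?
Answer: 33702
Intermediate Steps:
g(Y) = 36 + 72*Y (g(Y) = 36 + 9*(8*Y) = 36 + 72*Y)
41*(g(9) + 138) = 41*((36 + 72*9) + 138) = 41*((36 + 648) + 138) = 41*(684 + 138) = 41*822 = 33702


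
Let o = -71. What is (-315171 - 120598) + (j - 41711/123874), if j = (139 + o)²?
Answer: -53407697441/123874 ≈ -4.3115e+5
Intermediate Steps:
j = 4624 (j = (139 - 71)² = 68² = 4624)
(-315171 - 120598) + (j - 41711/123874) = (-315171 - 120598) + (4624 - 41711/123874) = -435769 + (4624 - 41711/123874) = -435769 + 572751665/123874 = -53407697441/123874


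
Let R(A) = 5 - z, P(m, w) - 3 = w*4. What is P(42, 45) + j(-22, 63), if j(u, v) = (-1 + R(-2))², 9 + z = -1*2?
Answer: 408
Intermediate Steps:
P(m, w) = 3 + 4*w (P(m, w) = 3 + w*4 = 3 + 4*w)
z = -11 (z = -9 - 1*2 = -9 - 2 = -11)
R(A) = 16 (R(A) = 5 - 1*(-11) = 5 + 11 = 16)
j(u, v) = 225 (j(u, v) = (-1 + 16)² = 15² = 225)
P(42, 45) + j(-22, 63) = (3 + 4*45) + 225 = (3 + 180) + 225 = 183 + 225 = 408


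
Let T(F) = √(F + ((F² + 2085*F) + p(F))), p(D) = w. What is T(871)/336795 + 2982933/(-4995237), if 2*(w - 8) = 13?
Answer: -994311/1665079 + √1144694/224530 ≈ -0.59239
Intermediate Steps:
w = 29/2 (w = 8 + (½)*13 = 8 + 13/2 = 29/2 ≈ 14.500)
p(D) = 29/2
T(F) = √(29/2 + F² + 2086*F) (T(F) = √(F + ((F² + 2085*F) + 29/2)) = √(F + (29/2 + F² + 2085*F)) = √(29/2 + F² + 2086*F))
T(871)/336795 + 2982933/(-4995237) = (√(58 + 4*871² + 8344*871)/2)/336795 + 2982933/(-4995237) = (√(58 + 4*758641 + 7267624)/2)*(1/336795) + 2982933*(-1/4995237) = (√(58 + 3034564 + 7267624)/2)*(1/336795) - 994311/1665079 = (√10302246/2)*(1/336795) - 994311/1665079 = ((3*√1144694)/2)*(1/336795) - 994311/1665079 = (3*√1144694/2)*(1/336795) - 994311/1665079 = √1144694/224530 - 994311/1665079 = -994311/1665079 + √1144694/224530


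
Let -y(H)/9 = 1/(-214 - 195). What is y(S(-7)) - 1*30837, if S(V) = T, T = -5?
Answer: -12612324/409 ≈ -30837.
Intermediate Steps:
S(V) = -5
y(H) = 9/409 (y(H) = -9/(-214 - 195) = -9/(-409) = -9*(-1/409) = 9/409)
y(S(-7)) - 1*30837 = 9/409 - 1*30837 = 9/409 - 30837 = -12612324/409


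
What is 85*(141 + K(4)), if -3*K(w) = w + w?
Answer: 35275/3 ≈ 11758.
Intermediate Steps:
K(w) = -2*w/3 (K(w) = -(w + w)/3 = -2*w/3)
85*(141 + K(4)) = 85*(141 - ⅔*4) = 85*(141 - 8/3) = 85*(415/3) = 35275/3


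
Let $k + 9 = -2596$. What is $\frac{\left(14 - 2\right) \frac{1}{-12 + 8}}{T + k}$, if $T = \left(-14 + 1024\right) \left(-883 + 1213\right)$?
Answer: $- \frac{3}{330695} \approx -9.0718 \cdot 10^{-6}$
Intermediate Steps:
$k = -2605$ ($k = -9 - 2596 = -2605$)
$T = 333300$ ($T = 1010 \cdot 330 = 333300$)
$\frac{\left(14 - 2\right) \frac{1}{-12 + 8}}{T + k} = \frac{\left(14 - 2\right) \frac{1}{-12 + 8}}{333300 - 2605} = \frac{12 \frac{1}{-4}}{330695} = 12 \left(- \frac{1}{4}\right) \frac{1}{330695} = \left(-3\right) \frac{1}{330695} = - \frac{3}{330695}$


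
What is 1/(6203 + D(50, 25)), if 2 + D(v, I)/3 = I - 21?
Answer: 1/6209 ≈ 0.00016106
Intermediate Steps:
D(v, I) = -69 + 3*I (D(v, I) = -6 + 3*(I - 21) = -6 + 3*(-21 + I) = -6 + (-63 + 3*I) = -69 + 3*I)
1/(6203 + D(50, 25)) = 1/(6203 + (-69 + 3*25)) = 1/(6203 + (-69 + 75)) = 1/(6203 + 6) = 1/6209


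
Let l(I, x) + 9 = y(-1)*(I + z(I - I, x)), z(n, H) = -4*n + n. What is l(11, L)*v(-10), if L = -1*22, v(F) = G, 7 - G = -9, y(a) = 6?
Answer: 912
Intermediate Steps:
G = 16 (G = 7 - 1*(-9) = 7 + 9 = 16)
v(F) = 16
z(n, H) = -3*n
L = -22
l(I, x) = -9 + 6*I (l(I, x) = -9 + 6*(I - 3*(I - I)) = -9 + 6*(I - 3*0) = -9 + 6*(I + 0) = -9 + 6*I)
l(11, L)*v(-10) = (-9 + 6*11)*16 = (-9 + 66)*16 = 57*16 = 912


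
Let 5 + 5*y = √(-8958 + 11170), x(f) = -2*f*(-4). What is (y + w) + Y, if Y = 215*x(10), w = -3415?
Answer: 13784 + 2*√553/5 ≈ 13793.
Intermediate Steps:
x(f) = 8*f
y = -1 + 2*√553/5 (y = -1 + √(-8958 + 11170)/5 = -1 + √2212/5 = -1 + (2*√553)/5 = -1 + 2*√553/5 ≈ 8.4064)
Y = 17200 (Y = 215*(8*10) = 215*80 = 17200)
(y + w) + Y = ((-1 + 2*√553/5) - 3415) + 17200 = (-3416 + 2*√553/5) + 17200 = 13784 + 2*√553/5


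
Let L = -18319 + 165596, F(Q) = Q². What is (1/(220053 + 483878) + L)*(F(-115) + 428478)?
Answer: 45792607047267264/703931 ≈ 6.5053e+10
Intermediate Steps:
L = 147277
(1/(220053 + 483878) + L)*(F(-115) + 428478) = (1/(220053 + 483878) + 147277)*((-115)² + 428478) = (1/703931 + 147277)*(13225 + 428478) = (1/703931 + 147277)*441703 = (103672845888/703931)*441703 = 45792607047267264/703931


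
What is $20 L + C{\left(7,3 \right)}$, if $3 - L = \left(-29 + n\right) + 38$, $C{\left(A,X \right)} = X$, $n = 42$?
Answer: $-957$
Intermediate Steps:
$L = -48$ ($L = 3 - \left(\left(-29 + 42\right) + 38\right) = 3 - \left(13 + 38\right) = 3 - 51 = -48$)
$20 L + C{\left(7,3 \right)} = 20 \left(-48\right) + 3 = -960 + 3 = -957$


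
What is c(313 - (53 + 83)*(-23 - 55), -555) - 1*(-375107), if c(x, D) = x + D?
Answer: 385473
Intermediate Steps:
c(x, D) = D + x
c(313 - (53 + 83)*(-23 - 55), -555) - 1*(-375107) = (-555 + (313 - (53 + 83)*(-23 - 55))) - 1*(-375107) = (-555 + (313 - 136*(-78))) + 375107 = (-555 + (313 - 1*(-10608))) + 375107 = (-555 + (313 + 10608)) + 375107 = (-555 + 10921) + 375107 = 10366 + 375107 = 385473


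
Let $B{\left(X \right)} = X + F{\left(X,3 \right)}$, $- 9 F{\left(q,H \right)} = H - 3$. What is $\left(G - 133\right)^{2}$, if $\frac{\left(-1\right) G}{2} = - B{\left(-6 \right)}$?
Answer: $21025$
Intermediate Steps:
$F{\left(q,H \right)} = \frac{1}{3} - \frac{H}{9}$ ($F{\left(q,H \right)} = - \frac{H - 3}{9} = - \frac{-3 + H}{9} = \frac{1}{3} - \frac{H}{9}$)
$B{\left(X \right)} = X$ ($B{\left(X \right)} = X + \left(\frac{1}{3} - \frac{1}{3}\right) = X + 0 = X$)
$G = -12$ ($G = - 2 \left(\left(-1\right) \left(-6\right)\right) = \left(-2\right) 6 = -12$)
$\left(G - 133\right)^{2} = \left(-12 - 133\right)^{2} = \left(-145\right)^{2} = 21025$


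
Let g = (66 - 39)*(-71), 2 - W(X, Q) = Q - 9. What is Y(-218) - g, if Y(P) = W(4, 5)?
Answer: 1923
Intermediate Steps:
W(X, Q) = 11 - Q (W(X, Q) = 2 - (Q - 9) = 2 - (-9 + Q) = 2 + (9 - Q) = 11 - Q)
g = -1917 (g = 27*(-71) = -1917)
Y(P) = 6 (Y(P) = 11 - 1*5 = 11 - 5 = 6)
Y(-218) - g = 6 - 1*(-1917) = 6 + 1917 = 1923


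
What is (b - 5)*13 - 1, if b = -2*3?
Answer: -144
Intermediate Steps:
b = -6
(b - 5)*13 - 1 = (-6 - 5)*13 - 1 = -11*13 - 1 = -143 - 1 = -144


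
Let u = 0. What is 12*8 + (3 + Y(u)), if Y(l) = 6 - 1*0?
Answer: 105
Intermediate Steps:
Y(l) = 6 (Y(l) = 6 + 0 = 6)
12*8 + (3 + Y(u)) = 12*8 + (3 + 6) = 96 + 9 = 105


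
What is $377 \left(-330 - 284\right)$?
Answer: $-231478$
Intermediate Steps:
$377 \left(-330 - 284\right) = 377 \left(-614\right) = -231478$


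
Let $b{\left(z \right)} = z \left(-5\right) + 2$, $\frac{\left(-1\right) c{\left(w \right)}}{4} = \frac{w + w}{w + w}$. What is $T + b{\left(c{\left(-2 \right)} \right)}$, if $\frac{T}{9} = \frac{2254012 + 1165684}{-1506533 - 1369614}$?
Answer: $\frac{32497970}{2876147} \approx 11.299$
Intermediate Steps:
$c{\left(w \right)} = -4$ ($c{\left(w \right)} = - 4 \frac{w + w}{w + w} = - 4 \frac{2 w}{2 w} = - 4 \cdot 2 w \frac{1}{2 w} = \left(-4\right) 1 = -4$)
$T = - \frac{30777264}{2876147}$ ($T = 9 \frac{2254012 + 1165684}{-1506533 - 1369614} = 9 \frac{3419696}{-2876147} = 9 \cdot 3419696 \left(- \frac{1}{2876147}\right) = 9 \left(- \frac{3419696}{2876147}\right) = - \frac{30777264}{2876147} \approx -10.701$)
$b{\left(z \right)} = 2 - 5 z$ ($b{\left(z \right)} = - 5 z + 2 = 2 - 5 z$)
$T + b{\left(c{\left(-2 \right)} \right)} = - \frac{30777264}{2876147} + \left(2 - -20\right) = - \frac{30777264}{2876147} + \left(2 + 20\right) = - \frac{30777264}{2876147} + 22 = \frac{32497970}{2876147}$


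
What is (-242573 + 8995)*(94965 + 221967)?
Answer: -74028342696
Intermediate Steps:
(-242573 + 8995)*(94965 + 221967) = -233578*316932 = -74028342696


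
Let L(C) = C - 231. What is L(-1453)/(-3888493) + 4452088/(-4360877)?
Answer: -17304569306516/16957239688361 ≈ -1.0205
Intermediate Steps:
L(C) = -231 + C
L(-1453)/(-3888493) + 4452088/(-4360877) = (-231 - 1453)/(-3888493) + 4452088/(-4360877) = -1684*(-1/3888493) + 4452088*(-1/4360877) = 1684/3888493 - 4452088/4360877 = -17304569306516/16957239688361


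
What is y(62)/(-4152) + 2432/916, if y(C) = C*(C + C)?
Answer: 95483/118851 ≈ 0.80338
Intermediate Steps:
y(C) = 2*C² (y(C) = C*(2*C) = 2*C²)
y(62)/(-4152) + 2432/916 = (2*62²)/(-4152) + 2432/916 = (2*3844)*(-1/4152) + 2432*(1/916) = 7688*(-1/4152) + 608/229 = -961/519 + 608/229 = 95483/118851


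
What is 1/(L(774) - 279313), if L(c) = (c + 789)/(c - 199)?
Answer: -575/160603412 ≈ -3.5802e-6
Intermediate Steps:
L(c) = (789 + c)/(-199 + c)
1/(L(774) - 279313) = 1/((789 + 774)/(-199 + 774) - 279313) = 1/(1563/575 - 279313) = 1/(-160603412/575) = -575/160603412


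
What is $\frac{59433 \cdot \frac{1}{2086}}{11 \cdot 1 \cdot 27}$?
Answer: $\frac{1801}{18774} \approx 0.095931$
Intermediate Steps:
$\frac{59433 \cdot \frac{1}{2086}}{11 \cdot 1 \cdot 27} = \frac{59433 \cdot \frac{1}{2086}}{11 \cdot 27} = \frac{59433}{2086 \cdot 297} = \frac{59433}{2086} \cdot \frac{1}{297} = \frac{1801}{18774}$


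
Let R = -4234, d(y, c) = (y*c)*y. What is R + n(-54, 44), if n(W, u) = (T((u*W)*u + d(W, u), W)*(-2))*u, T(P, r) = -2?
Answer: -4058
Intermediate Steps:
d(y, c) = c*y**2 (d(y, c) = (c*y)*y = c*y**2)
n(W, u) = 4*u (n(W, u) = (-2*(-2))*u = 4*u)
R + n(-54, 44) = -4234 + 4*44 = -4234 + 176 = -4058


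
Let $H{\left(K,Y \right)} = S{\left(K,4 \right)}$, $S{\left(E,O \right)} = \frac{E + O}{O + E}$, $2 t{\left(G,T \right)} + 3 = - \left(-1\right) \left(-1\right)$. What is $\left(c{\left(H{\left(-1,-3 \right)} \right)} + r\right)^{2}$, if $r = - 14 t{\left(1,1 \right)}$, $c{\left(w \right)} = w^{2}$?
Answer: $841$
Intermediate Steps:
$t{\left(G,T \right)} = -2$ ($t{\left(G,T \right)} = - \frac{3}{2} + \frac{\left(-1\right) \left(\left(-1\right) \left(-1\right)\right)}{2} = - \frac{3}{2} + \frac{\left(-1\right) 1}{2} = - \frac{3}{2} + \frac{1}{2} \left(-1\right) = - \frac{3}{2} - \frac{1}{2} = -2$)
$S{\left(E,O \right)} = 1$ ($S{\left(E,O \right)} = \frac{E + O}{E + O} = 1$)
$H{\left(K,Y \right)} = 1$
$r = 28$ ($r = \left(-14\right) \left(-2\right) = 28$)
$\left(c{\left(H{\left(-1,-3 \right)} \right)} + r\right)^{2} = \left(1^{2} + 28\right)^{2} = \left(1 + 28\right)^{2} = 29^{2} = 841$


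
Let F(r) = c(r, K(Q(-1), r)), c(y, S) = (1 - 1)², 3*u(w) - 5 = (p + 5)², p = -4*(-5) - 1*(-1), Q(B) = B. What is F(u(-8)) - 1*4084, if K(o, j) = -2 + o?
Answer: -4084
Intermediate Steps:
p = 21 (p = 20 + 1 = 21)
u(w) = 227 (u(w) = 5/3 + (21 + 5)²/3 = 5/3 + (⅓)*26² = 5/3 + (⅓)*676 = 5/3 + 676/3 = 227)
c(y, S) = 0 (c(y, S) = 0² = 0)
F(r) = 0
F(u(-8)) - 1*4084 = 0 - 1*4084 = 0 - 4084 = -4084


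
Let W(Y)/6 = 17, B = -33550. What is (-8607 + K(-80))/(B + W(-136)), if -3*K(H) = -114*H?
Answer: 11647/33448 ≈ 0.34821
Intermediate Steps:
K(H) = 38*H (K(H) = -(-38)*H = 38*H)
W(Y) = 102 (W(Y) = 6*17 = 102)
(-8607 + K(-80))/(B + W(-136)) = (-8607 + 38*(-80))/(-33550 + 102) = (-8607 - 3040)/(-33448) = -11647*(-1/33448) = 11647/33448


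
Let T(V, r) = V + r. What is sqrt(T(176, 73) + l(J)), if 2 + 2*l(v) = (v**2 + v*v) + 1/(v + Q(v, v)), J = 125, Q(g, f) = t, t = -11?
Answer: sqrt(206285565)/114 ≈ 125.99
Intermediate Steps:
Q(g, f) = -11
l(v) = -1 + v**2 + 1/(2*(-11 + v)) (l(v) = -1 + ((v**2 + v*v) + 1/(v - 11))/2 = -1 + ((v**2 + v**2) + 1/(-11 + v))/2 = -1 + (2*v**2 + 1/(-11 + v))/2 = -1 + (1/(-11 + v) + 2*v**2)/2 = -1 + (v**2 + 1/(2*(-11 + v))) = -1 + v**2 + 1/(2*(-11 + v)))
sqrt(T(176, 73) + l(J)) = sqrt((176 + 73) + (23/2 + 125**3 - 1*125 - 11*125**2)/(-11 + 125)) = sqrt(249 + (23/2 + 1953125 - 125 - 11*15625)/114) = sqrt(249 + (23/2 + 1953125 - 125 - 171875)/114) = sqrt(249 + (1/114)*(3562273/2)) = sqrt(249 + 3562273/228) = sqrt(3619045/228) = sqrt(206285565)/114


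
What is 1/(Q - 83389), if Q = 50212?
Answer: -1/33177 ≈ -3.0141e-5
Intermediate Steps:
1/(Q - 83389) = 1/(50212 - 83389) = 1/(-33177) = -1/33177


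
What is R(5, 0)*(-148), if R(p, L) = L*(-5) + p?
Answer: -740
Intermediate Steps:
R(p, L) = p - 5*L (R(p, L) = -5*L + p = p - 5*L)
R(5, 0)*(-148) = (5 - 5*0)*(-148) = (5 + 0)*(-148) = 5*(-148) = -740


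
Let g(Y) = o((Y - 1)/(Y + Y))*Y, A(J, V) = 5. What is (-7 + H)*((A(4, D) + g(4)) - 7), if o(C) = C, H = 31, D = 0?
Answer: -12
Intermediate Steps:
g(Y) = -1/2 + Y/2 (g(Y) = ((Y - 1)/(Y + Y))*Y = ((-1 + Y)/((2*Y)))*Y = ((-1 + Y)*(1/(2*Y)))*Y = ((-1 + Y)/(2*Y))*Y = -1/2 + Y/2)
(-7 + H)*((A(4, D) + g(4)) - 7) = (-7 + 31)*((5 + (-1/2 + (1/2)*4)) - 7) = 24*((5 + (-1/2 + 2)) - 7) = 24*((5 + 3/2) - 7) = 24*(13/2 - 7) = 24*(-1/2) = -12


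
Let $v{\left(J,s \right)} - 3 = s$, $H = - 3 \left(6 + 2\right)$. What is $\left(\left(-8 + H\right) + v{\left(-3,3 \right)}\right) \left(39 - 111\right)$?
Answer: $1872$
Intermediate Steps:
$H = -24$ ($H = \left(-3\right) 8 = -24$)
$v{\left(J,s \right)} = 3 + s$
$\left(\left(-8 + H\right) + v{\left(-3,3 \right)}\right) \left(39 - 111\right) = \left(\left(-8 - 24\right) + \left(3 + 3\right)\right) \left(39 - 111\right) = \left(-32 + 6\right) \left(-72\right) = \left(-26\right) \left(-72\right) = 1872$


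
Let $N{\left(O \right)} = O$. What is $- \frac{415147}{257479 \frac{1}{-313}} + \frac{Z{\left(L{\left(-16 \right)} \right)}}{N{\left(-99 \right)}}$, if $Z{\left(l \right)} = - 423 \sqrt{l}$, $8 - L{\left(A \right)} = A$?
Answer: $\frac{129941011}{257479} + \frac{94 \sqrt{6}}{11} \approx 525.6$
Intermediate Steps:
$L{\left(A \right)} = 8 - A$
$- \frac{415147}{257479 \frac{1}{-313}} + \frac{Z{\left(L{\left(-16 \right)} \right)}}{N{\left(-99 \right)}} = - \frac{415147}{257479 \frac{1}{-313}} + \frac{\left(-423\right) \sqrt{8 - -16}}{-99} = - \frac{415147}{257479 \left(- \frac{1}{313}\right)} + - 423 \sqrt{8 + 16} \left(- \frac{1}{99}\right) = - \frac{415147}{- \frac{257479}{313}} + - 423 \sqrt{24} \left(- \frac{1}{99}\right) = \left(-415147\right) \left(- \frac{313}{257479}\right) + - 423 \cdot 2 \sqrt{6} \left(- \frac{1}{99}\right) = \frac{129941011}{257479} + - 846 \sqrt{6} \left(- \frac{1}{99}\right) = \frac{129941011}{257479} + \frac{94 \sqrt{6}}{11}$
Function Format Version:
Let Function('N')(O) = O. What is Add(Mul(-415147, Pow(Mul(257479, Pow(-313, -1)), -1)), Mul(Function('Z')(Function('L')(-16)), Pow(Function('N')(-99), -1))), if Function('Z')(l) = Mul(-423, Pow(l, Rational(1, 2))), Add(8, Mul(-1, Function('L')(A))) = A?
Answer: Add(Rational(129941011, 257479), Mul(Rational(94, 11), Pow(6, Rational(1, 2)))) ≈ 525.60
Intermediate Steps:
Function('L')(A) = Add(8, Mul(-1, A))
Add(Mul(-415147, Pow(Mul(257479, Pow(-313, -1)), -1)), Mul(Function('Z')(Function('L')(-16)), Pow(Function('N')(-99), -1))) = Add(Mul(-415147, Pow(Mul(257479, Pow(-313, -1)), -1)), Mul(Mul(-423, Pow(Add(8, Mul(-1, -16)), Rational(1, 2))), Pow(-99, -1))) = Add(Mul(-415147, Pow(Mul(257479, Rational(-1, 313)), -1)), Mul(Mul(-423, Pow(Add(8, 16), Rational(1, 2))), Rational(-1, 99))) = Add(Mul(-415147, Pow(Rational(-257479, 313), -1)), Mul(Mul(-423, Pow(24, Rational(1, 2))), Rational(-1, 99))) = Add(Mul(-415147, Rational(-313, 257479)), Mul(Mul(-423, Mul(2, Pow(6, Rational(1, 2)))), Rational(-1, 99))) = Add(Rational(129941011, 257479), Mul(Mul(-846, Pow(6, Rational(1, 2))), Rational(-1, 99))) = Add(Rational(129941011, 257479), Mul(Rational(94, 11), Pow(6, Rational(1, 2))))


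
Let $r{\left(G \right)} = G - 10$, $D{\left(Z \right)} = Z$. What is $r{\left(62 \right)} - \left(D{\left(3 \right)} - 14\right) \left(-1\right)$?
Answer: $41$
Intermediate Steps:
$r{\left(G \right)} = -10 + G$ ($r{\left(G \right)} = G - 10 = -10 + G$)
$r{\left(62 \right)} - \left(D{\left(3 \right)} - 14\right) \left(-1\right) = \left(-10 + 62\right) - \left(3 - 14\right) \left(-1\right) = 52 - \left(3 - 14\right) \left(-1\right) = 52 - \left(-11\right) \left(-1\right) = 52 - 11 = 41$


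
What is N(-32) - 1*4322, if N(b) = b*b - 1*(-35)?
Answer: -3263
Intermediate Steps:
N(b) = 35 + b² (N(b) = b² + 35 = 35 + b²)
N(-32) - 1*4322 = (35 + (-32)²) - 1*4322 = (35 + 1024) - 4322 = 1059 - 4322 = -3263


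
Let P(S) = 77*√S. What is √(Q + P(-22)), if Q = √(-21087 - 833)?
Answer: √I*√(4*√1370 + 77*√22) ≈ 15.956 + 15.956*I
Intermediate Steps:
Q = 4*I*√1370 (Q = √(-21920) = 4*I*√1370 ≈ 148.05*I)
√(Q + P(-22)) = √(4*I*√1370 + 77*√(-22)) = √(4*I*√1370 + 77*(I*√22)) = √(4*I*√1370 + 77*I*√22)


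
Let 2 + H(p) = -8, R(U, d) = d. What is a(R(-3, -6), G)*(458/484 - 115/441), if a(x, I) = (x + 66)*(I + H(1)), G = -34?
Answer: -2926360/1617 ≈ -1809.7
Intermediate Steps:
H(p) = -10 (H(p) = -2 - 8 = -10)
a(x, I) = (-10 + I)*(66 + x) (a(x, I) = (x + 66)*(I - 10) = (66 + x)*(-10 + I) = (-10 + I)*(66 + x))
a(R(-3, -6), G)*(458/484 - 115/441) = (-660 - 10*(-6) + 66*(-34) - 34*(-6))*(458/484 - 115/441) = (-660 + 60 - 2244 + 204)*(458*(1/484) - 115*1/441) = -2640*(229/242 - 115/441) = -2640*73159/106722 = -2926360/1617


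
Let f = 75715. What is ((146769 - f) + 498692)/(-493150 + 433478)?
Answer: -284873/29836 ≈ -9.5480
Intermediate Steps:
((146769 - f) + 498692)/(-493150 + 433478) = ((146769 - 1*75715) + 498692)/(-493150 + 433478) = ((146769 - 75715) + 498692)/(-59672) = (71054 + 498692)*(-1/59672) = 569746*(-1/59672) = -284873/29836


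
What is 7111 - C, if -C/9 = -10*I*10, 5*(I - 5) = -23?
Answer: 6751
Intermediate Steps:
I = ⅖ (I = 5 + (⅕)*(-23) = 5 - 23/5 = ⅖ ≈ 0.40000)
C = 360 (C = -9*(-10*⅖)*10 = -(-36)*10 = -9*(-40) = 360)
7111 - C = 7111 - 1*360 = 7111 - 360 = 6751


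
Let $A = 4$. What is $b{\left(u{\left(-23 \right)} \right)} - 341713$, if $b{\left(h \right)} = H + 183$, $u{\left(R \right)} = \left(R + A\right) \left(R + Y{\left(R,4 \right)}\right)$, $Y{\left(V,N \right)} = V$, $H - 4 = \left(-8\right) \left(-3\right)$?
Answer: $-341502$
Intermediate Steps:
$H = 28$ ($H = 4 - -24 = 4 + 24 = 28$)
$u{\left(R \right)} = 2 R \left(4 + R\right)$ ($u{\left(R \right)} = \left(R + 4\right) \left(R + R\right) = \left(4 + R\right) 2 R = 2 R \left(4 + R\right)$)
$b{\left(h \right)} = 211$ ($b{\left(h \right)} = 28 + 183 = 211$)
$b{\left(u{\left(-23 \right)} \right)} - 341713 = 211 - 341713 = -341502$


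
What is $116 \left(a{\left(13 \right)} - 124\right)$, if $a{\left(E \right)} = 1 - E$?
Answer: $-15776$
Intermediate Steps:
$116 \left(a{\left(13 \right)} - 124\right) = 116 \left(\left(1 - 13\right) - 124\right) = 116 \left(-12 - 124\right) = 116 \left(-136\right) = -15776$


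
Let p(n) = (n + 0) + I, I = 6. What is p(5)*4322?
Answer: 47542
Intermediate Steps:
p(n) = 6 + n (p(n) = (n + 0) + 6 = n + 6 = 6 + n)
p(5)*4322 = (6 + 5)*4322 = 11*4322 = 47542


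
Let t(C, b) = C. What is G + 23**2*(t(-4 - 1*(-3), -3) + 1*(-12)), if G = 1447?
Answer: -5430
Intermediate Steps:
G + 23**2*(t(-4 - 1*(-3), -3) + 1*(-12)) = 1447 + 23**2*((-4 - 1*(-3)) + 1*(-12)) = 1447 + 529*((-4 + 3) - 12) = 1447 + 529*(-1 - 12) = 1447 + 529*(-13) = 1447 - 6877 = -5430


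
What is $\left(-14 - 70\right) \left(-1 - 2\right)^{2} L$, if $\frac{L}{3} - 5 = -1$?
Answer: $-9072$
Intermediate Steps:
$L = 12$ ($L = 15 + 3 \left(-1\right) = 15 - 3 = 12$)
$\left(-14 - 70\right) \left(-1 - 2\right)^{2} L = \left(-14 - 70\right) \left(-1 - 2\right)^{2} \cdot 12 = - 84 \left(-3\right)^{2} \cdot 12 = \left(-84\right) 9 \cdot 12 = \left(-756\right) 12 = -9072$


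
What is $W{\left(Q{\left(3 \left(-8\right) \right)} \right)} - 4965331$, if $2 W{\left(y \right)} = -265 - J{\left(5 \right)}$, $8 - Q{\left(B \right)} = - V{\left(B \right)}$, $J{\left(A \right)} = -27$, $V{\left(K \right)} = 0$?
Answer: $-4965450$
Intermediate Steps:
$Q{\left(B \right)} = 8$ ($Q{\left(B \right)} = 8 - \left(-1\right) 0 = 8 - 0 = 8 + 0 = 8$)
$W{\left(y \right)} = -119$ ($W{\left(y \right)} = \frac{-265 - -27}{2} = \frac{-265 + 27}{2} = \frac{1}{2} \left(-238\right) = -119$)
$W{\left(Q{\left(3 \left(-8\right) \right)} \right)} - 4965331 = -119 - 4965331 = -4965450$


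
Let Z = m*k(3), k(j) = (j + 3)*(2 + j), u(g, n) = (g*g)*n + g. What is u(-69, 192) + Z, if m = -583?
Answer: 896553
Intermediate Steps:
u(g, n) = g + n*g² (u(g, n) = g²*n + g = n*g² + g = g + n*g²)
k(j) = (2 + j)*(3 + j) (k(j) = (3 + j)*(2 + j) = (2 + j)*(3 + j))
Z = -17490 (Z = -583*(6 + 3² + 5*3) = -583*(6 + 9 + 15) = -583*30 = -17490)
u(-69, 192) + Z = -69*(1 - 69*192) - 17490 = -69*(1 - 13248) - 17490 = -69*(-13247) - 17490 = 914043 - 17490 = 896553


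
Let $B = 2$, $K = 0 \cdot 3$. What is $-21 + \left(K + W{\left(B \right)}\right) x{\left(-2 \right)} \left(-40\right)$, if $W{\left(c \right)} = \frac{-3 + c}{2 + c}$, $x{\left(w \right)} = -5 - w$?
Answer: $-51$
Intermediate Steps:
$K = 0$
$W{\left(c \right)} = \frac{-3 + c}{2 + c}$
$-21 + \left(K + W{\left(B \right)}\right) x{\left(-2 \right)} \left(-40\right) = -21 + \left(0 + \frac{-3 + 2}{2 + 2}\right) \left(-5 - -2\right) \left(-40\right) = -21 + \left(0 + \frac{1}{4} \left(-1\right)\right) \left(-5 + 2\right) \left(-40\right) = -21 + \left(0 + \frac{1}{4} \left(-1\right)\right) \left(-3\right) \left(-40\right) = -21 + \left(0 - \frac{1}{4}\right) \left(-3\right) \left(-40\right) = -21 + \left(- \frac{1}{4}\right) \left(-3\right) \left(-40\right) = -21 + \frac{3}{4} \left(-40\right) = -21 - 30 = -51$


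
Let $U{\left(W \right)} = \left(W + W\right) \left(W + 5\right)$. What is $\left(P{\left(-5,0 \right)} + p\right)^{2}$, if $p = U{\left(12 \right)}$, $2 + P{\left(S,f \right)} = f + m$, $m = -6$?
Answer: $160000$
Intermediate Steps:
$P{\left(S,f \right)} = -8 + f$ ($P{\left(S,f \right)} = -2 + \left(f - 6\right) = -2 + \left(-6 + f\right) = -8 + f$)
$U{\left(W \right)} = 2 W \left(5 + W\right)$
$p = 408$ ($p = 2 \cdot 12 \left(5 + 12\right) = 2 \cdot 12 \cdot 17 = 408$)
$\left(P{\left(-5,0 \right)} + p\right)^{2} = \left(\left(-8 + 0\right) + 408\right)^{2} = \left(-8 + 408\right)^{2} = 400^{2} = 160000$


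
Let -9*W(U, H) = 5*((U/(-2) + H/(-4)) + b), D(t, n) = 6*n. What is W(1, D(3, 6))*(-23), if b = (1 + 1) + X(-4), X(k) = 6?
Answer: -115/6 ≈ -19.167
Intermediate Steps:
b = 8 (b = (1 + 1) + 6 = 2 + 6 = 8)
W(U, H) = -40/9 + 5*U/18 + 5*H/36 (W(U, H) = -5*((U/(-2) + H/(-4)) + 8)/9 = -5*((U*(-½) + H*(-¼)) + 8)/9 = -5*((-U/2 - H/4) + 8)/9 = -5*(8 - U/2 - H/4)/9 = -(40 - 5*U/2 - 5*H/4)/9 = -40/9 + 5*U/18 + 5*H/36)
W(1, D(3, 6))*(-23) = (-40/9 + (5/18)*1 + 5*(6*6)/36)*(-23) = (-40/9 + 5/18 + (5/36)*36)*(-23) = (-40/9 + 5/18 + 5)*(-23) = (⅚)*(-23) = -115/6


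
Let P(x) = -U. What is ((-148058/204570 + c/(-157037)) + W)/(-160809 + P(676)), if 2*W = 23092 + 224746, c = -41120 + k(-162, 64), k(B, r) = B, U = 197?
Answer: -995222597962076/1293081815961135 ≈ -0.76965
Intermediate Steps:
P(x) = -197 (P(x) = -1*197 = -197)
c = -41282 (c = -41120 - 162 = -41282)
W = 123919 (W = (23092 + 224746)/2 = (½)*247838 = 123919)
((-148058/204570 + c/(-157037)) + W)/(-160809 + P(676)) = ((-148058/204570 - 41282/(-157037)) + 123919)/(-160809 - 197) = ((-148058*1/204570 - 41282*(-1/157037)) + 123919)/(-161006) = ((-74029/102285 + 41282/157037) + 123919)*(-1/161006) = (-7402762703/16062529545 + 123919)*(-1/161006) = (1990445195924152/16062529545)*(-1/161006) = -995222597962076/1293081815961135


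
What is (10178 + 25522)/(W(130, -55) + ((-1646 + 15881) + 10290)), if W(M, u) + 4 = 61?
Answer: 350/241 ≈ 1.4523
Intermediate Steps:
W(M, u) = 57 (W(M, u) = -4 + 61 = 57)
(10178 + 25522)/(W(130, -55) + ((-1646 + 15881) + 10290)) = (10178 + 25522)/(57 + ((-1646 + 15881) + 10290)) = 35700/(57 + (14235 + 10290)) = 35700/(57 + 24525) = 35700/24582 = 35700*(1/24582) = 350/241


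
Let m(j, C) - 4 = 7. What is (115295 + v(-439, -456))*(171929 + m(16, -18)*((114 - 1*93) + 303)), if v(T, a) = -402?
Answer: 20162917249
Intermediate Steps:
m(j, C) = 11 (m(j, C) = 4 + 7 = 11)
(115295 + v(-439, -456))*(171929 + m(16, -18)*((114 - 1*93) + 303)) = (115295 - 402)*(171929 + 11*((114 - 1*93) + 303)) = 114893*(171929 + 11*((114 - 93) + 303)) = 114893*(171929 + 11*(21 + 303)) = 114893*(171929 + 11*324) = 114893*(171929 + 3564) = 114893*175493 = 20162917249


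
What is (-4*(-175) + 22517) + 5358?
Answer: 28575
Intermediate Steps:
(-4*(-175) + 22517) + 5358 = (700 + 22517) + 5358 = 23217 + 5358 = 28575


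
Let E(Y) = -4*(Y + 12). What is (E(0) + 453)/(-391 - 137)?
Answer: -135/176 ≈ -0.76705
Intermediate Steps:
E(Y) = -48 - 4*Y (E(Y) = -4*(12 + Y) = -48 - 4*Y)
(E(0) + 453)/(-391 - 137) = ((-48 - 4*0) + 453)/(-391 - 137) = ((-48 + 0) + 453)/(-528) = (-48 + 453)*(-1/528) = 405*(-1/528) = -135/176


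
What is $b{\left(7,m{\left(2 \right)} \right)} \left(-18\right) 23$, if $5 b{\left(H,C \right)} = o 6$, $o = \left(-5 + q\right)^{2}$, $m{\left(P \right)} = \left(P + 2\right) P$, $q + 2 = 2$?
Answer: $-12420$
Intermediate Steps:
$q = 0$ ($q = -2 + 2 = 0$)
$m{\left(P \right)} = P \left(2 + P\right)$ ($m{\left(P \right)} = \left(2 + P\right) P = P \left(2 + P\right)$)
$o = 25$ ($o = \left(-5 + 0\right)^{2} = \left(-5\right)^{2} = 25$)
$b{\left(H,C \right)} = 30$ ($b{\left(H,C \right)} = \frac{25 \cdot 6}{5} = \frac{1}{5} \cdot 150 = 30$)
$b{\left(7,m{\left(2 \right)} \right)} \left(-18\right) 23 = 30 \left(-18\right) 23 = \left(-540\right) 23 = -12420$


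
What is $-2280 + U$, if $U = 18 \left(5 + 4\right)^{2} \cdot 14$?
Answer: $18132$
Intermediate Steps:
$U = 20412$ ($U = 18 \cdot 9^{2} \cdot 14 = 18 \cdot 81 \cdot 14 = 1458 \cdot 14 = 20412$)
$-2280 + U = -2280 + 20412 = 18132$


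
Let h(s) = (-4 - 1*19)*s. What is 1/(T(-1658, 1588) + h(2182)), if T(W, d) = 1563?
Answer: -1/48623 ≈ -2.0566e-5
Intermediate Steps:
h(s) = -23*s (h(s) = (-4 - 19)*s = -23*s)
1/(T(-1658, 1588) + h(2182)) = 1/(1563 - 23*2182) = 1/(1563 - 50186) = 1/(-48623) = -1/48623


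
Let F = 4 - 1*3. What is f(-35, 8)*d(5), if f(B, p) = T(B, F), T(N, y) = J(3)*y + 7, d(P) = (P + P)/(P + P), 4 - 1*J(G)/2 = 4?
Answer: 7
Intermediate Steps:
J(G) = 0 (J(G) = 8 - 2*4 = 8 - 8 = 0)
F = 1 (F = 4 - 3 = 1)
d(P) = 1 (d(P) = (2*P)/((2*P)) = (2*P)*(1/(2*P)) = 1)
T(N, y) = 7 (T(N, y) = 0*y + 7 = 0 + 7 = 7)
f(B, p) = 7
f(-35, 8)*d(5) = 7*1 = 7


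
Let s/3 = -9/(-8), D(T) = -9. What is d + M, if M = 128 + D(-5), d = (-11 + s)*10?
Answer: 171/4 ≈ 42.750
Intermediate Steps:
s = 27/8 (s = 3*(-9/(-8)) = 3*(-9*(-⅛)) = 3*(9/8) = 27/8 ≈ 3.3750)
d = -305/4 (d = (-11 + 27/8)*10 = -61/8*10 = -305/4 ≈ -76.250)
M = 119 (M = 128 - 9 = 119)
d + M = -305/4 + 119 = 171/4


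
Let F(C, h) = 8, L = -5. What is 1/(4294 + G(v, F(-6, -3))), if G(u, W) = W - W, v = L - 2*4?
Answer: 1/4294 ≈ 0.00023288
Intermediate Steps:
v = -13 (v = -5 - 2*4 = -5 - 8 = -13)
G(u, W) = 0
1/(4294 + G(v, F(-6, -3))) = 1/(4294 + 0) = 1/4294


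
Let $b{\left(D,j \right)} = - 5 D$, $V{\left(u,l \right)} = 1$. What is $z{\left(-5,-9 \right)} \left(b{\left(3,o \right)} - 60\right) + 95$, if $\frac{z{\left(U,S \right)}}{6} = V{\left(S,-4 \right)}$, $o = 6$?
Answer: $-355$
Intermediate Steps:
$z{\left(U,S \right)} = 6$ ($z{\left(U,S \right)} = 6 \cdot 1 = 6$)
$z{\left(-5,-9 \right)} \left(b{\left(3,o \right)} - 60\right) + 95 = 6 \left(\left(-5\right) 3 - 60\right) + 95 = 6 \left(-15 - 60\right) + 95 = 6 \left(-75\right) + 95 = -450 + 95 = -355$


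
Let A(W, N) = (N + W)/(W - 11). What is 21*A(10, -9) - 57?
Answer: -78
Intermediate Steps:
A(W, N) = (N + W)/(-11 + W)
21*A(10, -9) - 57 = 21*((-9 + 10)/(-11 + 10)) - 57 = 21*(1/(-1)) - 57 = 21*(-1*1) - 57 = 21*(-1) - 57 = -21 - 57 = -78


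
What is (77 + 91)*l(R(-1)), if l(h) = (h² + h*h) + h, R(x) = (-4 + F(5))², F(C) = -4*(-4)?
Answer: 6991488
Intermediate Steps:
F(C) = 16
R(x) = 144 (R(x) = (-4 + 16)² = 12² = 144)
l(h) = h + 2*h² (l(h) = (h² + h²) + h = 2*h² + h = h + 2*h²)
(77 + 91)*l(R(-1)) = (77 + 91)*(144*(1 + 2*144)) = 168*(144*(1 + 288)) = 168*(144*289) = 168*41616 = 6991488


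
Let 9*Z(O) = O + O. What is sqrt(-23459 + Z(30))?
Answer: 23*I*sqrt(399)/3 ≈ 153.14*I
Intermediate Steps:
Z(O) = 2*O/9 (Z(O) = (O + O)/9 = (2*O)/9 = 2*O/9)
sqrt(-23459 + Z(30)) = sqrt(-23459 + (2/9)*30) = sqrt(-23459 + 20/3) = sqrt(-70357/3) = 23*I*sqrt(399)/3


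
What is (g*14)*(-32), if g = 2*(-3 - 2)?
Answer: 4480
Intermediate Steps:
g = -10 (g = 2*(-5) = -10)
(g*14)*(-32) = -10*14*(-32) = -140*(-32) = 4480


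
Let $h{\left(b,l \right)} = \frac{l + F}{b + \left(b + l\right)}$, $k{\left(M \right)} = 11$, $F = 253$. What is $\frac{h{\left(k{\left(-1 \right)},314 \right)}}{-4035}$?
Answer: $- \frac{9}{21520} \approx -0.00041822$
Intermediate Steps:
$h{\left(b,l \right)} = \frac{253 + l}{l + 2 b}$ ($h{\left(b,l \right)} = \frac{l + 253}{b + \left(b + l\right)} = \frac{253 + l}{l + 2 b}$)
$\frac{h{\left(k{\left(-1 \right)},314 \right)}}{-4035} = \frac{\frac{1}{314 + 2 \cdot 11} \left(253 + 314\right)}{-4035} = \frac{1}{314 + 22} \cdot 567 \left(- \frac{1}{4035}\right) = \frac{1}{336} \cdot 567 \left(- \frac{1}{4035}\right) = \frac{27}{16} \left(- \frac{1}{4035}\right) = - \frac{9}{21520}$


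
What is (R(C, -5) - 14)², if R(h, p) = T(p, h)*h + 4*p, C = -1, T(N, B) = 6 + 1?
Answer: 1681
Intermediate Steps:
T(N, B) = 7
R(h, p) = 4*p + 7*h (R(h, p) = 7*h + 4*p = 4*p + 7*h)
(R(C, -5) - 14)² = ((4*(-5) + 7*(-1)) - 14)² = ((-20 - 7) - 14)² = (-27 - 14)² = (-41)² = 1681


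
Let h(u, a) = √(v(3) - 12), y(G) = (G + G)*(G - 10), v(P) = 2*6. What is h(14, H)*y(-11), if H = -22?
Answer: 0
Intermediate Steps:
v(P) = 12
y(G) = 2*G*(-10 + G) (y(G) = (2*G)*(-10 + G) = 2*G*(-10 + G))
h(u, a) = 0 (h(u, a) = √(12 - 12) = √0 = 0)
h(14, H)*y(-11) = 0*(2*(-11)*(-10 - 11)) = 0*(2*(-11)*(-21)) = 0*462 = 0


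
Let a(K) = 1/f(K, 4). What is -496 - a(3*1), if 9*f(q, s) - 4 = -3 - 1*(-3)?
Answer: -1993/4 ≈ -498.25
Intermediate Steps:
f(q, s) = 4/9 (f(q, s) = 4/9 + (-3 - 1*(-3))/9 = 4/9 + (-3 + 3)/9 = 4/9 + (1/9)*0 = 4/9 + 0 = 4/9)
a(K) = 9/4 (a(K) = 1/(4/9) = 9/4)
-496 - a(3*1) = -496 - 1*9/4 = -496 - 9/4 = -1993/4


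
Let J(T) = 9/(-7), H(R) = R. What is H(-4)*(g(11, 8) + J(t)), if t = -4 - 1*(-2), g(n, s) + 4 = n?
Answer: -160/7 ≈ -22.857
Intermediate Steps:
g(n, s) = -4 + n
t = -2 (t = -4 + 2 = -2)
J(T) = -9/7 (J(T) = 9*(-⅐) = -9/7)
H(-4)*(g(11, 8) + J(t)) = -4*((-4 + 11) - 9/7) = -4*(7 - 9/7) = -4*40/7 = -160/7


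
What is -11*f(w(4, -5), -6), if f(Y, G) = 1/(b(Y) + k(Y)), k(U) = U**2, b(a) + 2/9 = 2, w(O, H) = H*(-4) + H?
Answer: -99/2041 ≈ -0.048506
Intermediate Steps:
w(O, H) = -3*H (w(O, H) = -4*H + H = -3*H)
b(a) = 16/9 (b(a) = -2/9 + 2 = 16/9)
f(Y, G) = 1/(16/9 + Y**2)
-11*f(w(4, -5), -6) = -99/(16 + 9*(-3*(-5))**2) = -99/(16 + 9*15**2) = -99/(16 + 9*225) = -99/(16 + 2025) = -99/2041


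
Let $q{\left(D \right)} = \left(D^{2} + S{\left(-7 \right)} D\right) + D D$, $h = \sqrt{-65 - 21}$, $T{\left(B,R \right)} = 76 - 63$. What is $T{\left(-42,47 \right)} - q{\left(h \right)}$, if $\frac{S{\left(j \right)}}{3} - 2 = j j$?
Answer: $185 - 153 i \sqrt{86} \approx 185.0 - 1418.9 i$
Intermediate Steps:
$T{\left(B,R \right)} = 13$ ($T{\left(B,R \right)} = 76 - 63 = 13$)
$S{\left(j \right)} = 6 + 3 j^{2}$ ($S{\left(j \right)} = 6 + 3 j j = 6 + 3 j^{2}$)
$h = i \sqrt{86}$ ($h = \sqrt{-86} = i \sqrt{86} \approx 9.2736 i$)
$q{\left(D \right)} = 2 D^{2} + 153 D$ ($q{\left(D \right)} = \left(D^{2} + \left(6 + 3 \left(-7\right)^{2}\right) D\right) + D D = \left(D^{2} + \left(6 + 3 \cdot 49\right) D\right) + D^{2} = \left(D^{2} + \left(6 + 147\right) D\right) + D^{2} = \left(D^{2} + 153 D\right) + D^{2} = 2 D^{2} + 153 D$)
$T{\left(-42,47 \right)} - q{\left(h \right)} = 13 - i \sqrt{86} \left(153 + 2 i \sqrt{86}\right)$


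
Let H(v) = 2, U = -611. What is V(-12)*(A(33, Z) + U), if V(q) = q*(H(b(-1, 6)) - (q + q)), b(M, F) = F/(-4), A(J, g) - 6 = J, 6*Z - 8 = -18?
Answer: 178464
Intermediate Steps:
Z = -5/3 (Z = 4/3 + (⅙)*(-18) = 4/3 - 3 = -5/3 ≈ -1.6667)
A(J, g) = 6 + J
b(M, F) = -F/4 (b(M, F) = F*(-¼) = -F/4)
V(q) = q*(2 - 2*q) (V(q) = q*(2 - (q + q)) = q*(2 - 2*q))
V(-12)*(A(33, Z) + U) = (2*(-12)*(1 - 1*(-12)))*((6 + 33) - 611) = (2*(-12)*(1 + 12))*(39 - 611) = (2*(-12)*13)*(-572) = -312*(-572) = 178464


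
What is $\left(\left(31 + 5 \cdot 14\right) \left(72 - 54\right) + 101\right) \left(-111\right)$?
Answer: $-213009$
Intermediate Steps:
$\left(\left(31 + 5 \cdot 14\right) \left(72 - 54\right) + 101\right) \left(-111\right) = \left(\left(31 + 70\right) 18 + 101\right) \left(-111\right) = \left(101 \cdot 18 + 101\right) \left(-111\right) = \left(1818 + 101\right) \left(-111\right) = 1919 \left(-111\right) = -213009$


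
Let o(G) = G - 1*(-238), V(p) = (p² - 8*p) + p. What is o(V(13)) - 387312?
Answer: -386996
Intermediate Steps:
V(p) = p² - 7*p
o(G) = 238 + G (o(G) = G + 238 = 238 + G)
o(V(13)) - 387312 = (238 + 13*(-7 + 13)) - 387312 = (238 + 13*6) - 387312 = (238 + 78) - 387312 = 316 - 387312 = -386996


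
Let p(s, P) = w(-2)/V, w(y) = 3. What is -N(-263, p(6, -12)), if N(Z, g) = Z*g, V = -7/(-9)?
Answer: 7101/7 ≈ 1014.4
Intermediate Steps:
V = 7/9 (V = -7*(-⅑) = 7/9 ≈ 0.77778)
p(s, P) = 27/7 (p(s, P) = 3/(7/9) = 3*(9/7) = 27/7)
-N(-263, p(6, -12)) = -(-263)*27/7 = -1*(-7101/7) = 7101/7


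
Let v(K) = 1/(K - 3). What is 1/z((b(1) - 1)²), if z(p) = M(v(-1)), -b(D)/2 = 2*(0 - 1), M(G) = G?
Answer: -4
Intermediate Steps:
v(K) = 1/(-3 + K)
b(D) = 4 (b(D) = -4*(0 - 1) = -4*(-1) = -2*(-2) = 4)
z(p) = -¼ (z(p) = 1/(-3 - 1) = 1/(-4) = -¼)
1/z((b(1) - 1)²) = 1/(-¼) = -4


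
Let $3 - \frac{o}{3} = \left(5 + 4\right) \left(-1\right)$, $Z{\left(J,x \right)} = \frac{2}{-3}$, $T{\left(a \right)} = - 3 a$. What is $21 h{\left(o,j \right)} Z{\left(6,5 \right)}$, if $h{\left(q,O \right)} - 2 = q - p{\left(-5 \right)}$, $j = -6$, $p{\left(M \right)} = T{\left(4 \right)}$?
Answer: $-700$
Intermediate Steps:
$Z{\left(J,x \right)} = - \frac{2}{3}$ ($Z{\left(J,x \right)} = 2 \left(- \frac{1}{3}\right) = - \frac{2}{3}$)
$p{\left(M \right)} = -12$ ($p{\left(M \right)} = \left(-3\right) 4 = -12$)
$o = 36$ ($o = 9 - 3 \left(5 + 4\right) \left(-1\right) = 9 - 3 \cdot 9 \left(-1\right) = 9 - -27 = 9 + 27 = 36$)
$h{\left(q,O \right)} = 14 + q$ ($h{\left(q,O \right)} = 2 + \left(q - -12\right) = 2 + \left(q + 12\right) = 2 + \left(12 + q\right) = 14 + q$)
$21 h{\left(o,j \right)} Z{\left(6,5 \right)} = 21 \left(14 + 36\right) \left(- \frac{2}{3}\right) = 21 \cdot 50 \left(- \frac{2}{3}\right) = 1050 \left(- \frac{2}{3}\right) = -700$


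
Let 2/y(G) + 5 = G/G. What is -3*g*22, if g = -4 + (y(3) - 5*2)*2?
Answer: 1650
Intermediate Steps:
y(G) = -½ (y(G) = 2/(-5 + G/G) = 2/(-5 + 1) = 2/(-4) = 2*(-¼) = -½)
g = -25 (g = -4 + (-½ - 5*2)*2 = -4 + (-½ - 10)*2 = -4 - 21/2*2 = -4 - 21 = -25)
-3*g*22 = -3*(-25)*22 = 75*22 = 1650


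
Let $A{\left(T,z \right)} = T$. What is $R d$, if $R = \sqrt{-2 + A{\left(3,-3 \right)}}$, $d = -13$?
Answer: $-13$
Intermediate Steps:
$R = 1$ ($R = \sqrt{-2 + 3} = \sqrt{1} = 1$)
$R d = 1 \left(-13\right) = -13$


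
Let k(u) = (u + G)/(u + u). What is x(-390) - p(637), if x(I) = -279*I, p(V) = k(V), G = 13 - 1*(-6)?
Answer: 69311642/637 ≈ 1.0881e+5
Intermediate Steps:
G = 19 (G = 13 + 6 = 19)
k(u) = (19 + u)/(2*u) (k(u) = (u + 19)/(u + u) = (19 + u)/((2*u)) = (19 + u)*(1/(2*u)) = (19 + u)/(2*u))
p(V) = (19 + V)/(2*V)
x(-390) - p(637) = -279*(-390) - (19 + 637)/(2*637) = 108810 - 656/(2*637) = 108810 - 1*328/637 = 108810 - 328/637 = 69311642/637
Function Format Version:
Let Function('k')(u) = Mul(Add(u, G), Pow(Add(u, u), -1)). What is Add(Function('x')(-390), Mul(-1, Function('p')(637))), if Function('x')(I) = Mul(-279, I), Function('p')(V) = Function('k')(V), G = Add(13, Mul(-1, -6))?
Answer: Rational(69311642, 637) ≈ 1.0881e+5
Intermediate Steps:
G = 19 (G = Add(13, 6) = 19)
Function('k')(u) = Mul(Rational(1, 2), Pow(u, -1), Add(19, u)) (Function('k')(u) = Mul(Add(u, 19), Pow(Add(u, u), -1)) = Mul(Add(19, u), Pow(Mul(2, u), -1)) = Mul(Add(19, u), Mul(Rational(1, 2), Pow(u, -1))) = Mul(Rational(1, 2), Pow(u, -1), Add(19, u)))
Function('p')(V) = Mul(Rational(1, 2), Pow(V, -1), Add(19, V))
Add(Function('x')(-390), Mul(-1, Function('p')(637))) = Add(Mul(-279, -390), Mul(-1, Mul(Rational(1, 2), Pow(637, -1), Add(19, 637)))) = Add(108810, Mul(-1, Mul(Rational(1, 2), Rational(1, 637), 656))) = Add(108810, Mul(-1, Rational(328, 637))) = Add(108810, Rational(-328, 637)) = Rational(69311642, 637)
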